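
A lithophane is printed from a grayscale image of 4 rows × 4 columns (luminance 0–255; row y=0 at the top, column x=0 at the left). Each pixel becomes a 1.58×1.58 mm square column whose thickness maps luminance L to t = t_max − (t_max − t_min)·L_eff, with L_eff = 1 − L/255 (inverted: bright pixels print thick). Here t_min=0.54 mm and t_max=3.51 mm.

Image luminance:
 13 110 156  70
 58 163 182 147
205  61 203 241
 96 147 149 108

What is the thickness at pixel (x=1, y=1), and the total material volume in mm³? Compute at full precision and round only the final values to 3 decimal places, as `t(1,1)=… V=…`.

t(1,1)=2.438 V=82.890

span = t_max - t_min = 3.51 - 0.54 = 2.970
L(1,1) = 163, L_eff = 1 - 163/255 = 0.360784 (inverted)
t(1,1) = 3.51 - 2.970·0.360784 = 2.438
Σt over all 4·4 pixels = 282231/8500 ≈ 33.2036471
V = pitch²·Σt = 1.58²·282231/8500 = 82.890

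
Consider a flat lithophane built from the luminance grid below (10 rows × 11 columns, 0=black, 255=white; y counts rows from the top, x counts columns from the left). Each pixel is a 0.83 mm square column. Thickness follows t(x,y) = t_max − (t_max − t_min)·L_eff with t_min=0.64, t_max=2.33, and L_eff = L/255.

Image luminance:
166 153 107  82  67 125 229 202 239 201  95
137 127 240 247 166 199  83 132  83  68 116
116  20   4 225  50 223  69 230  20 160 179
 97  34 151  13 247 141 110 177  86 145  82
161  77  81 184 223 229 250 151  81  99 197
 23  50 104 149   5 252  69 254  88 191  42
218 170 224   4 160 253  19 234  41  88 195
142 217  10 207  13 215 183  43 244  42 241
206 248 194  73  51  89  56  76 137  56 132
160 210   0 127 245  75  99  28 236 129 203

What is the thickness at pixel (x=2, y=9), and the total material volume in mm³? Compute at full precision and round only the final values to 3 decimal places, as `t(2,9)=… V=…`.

span = t_max - t_min = 2.33 - 0.64 = 1.690
L(2,9) = 0, L_eff = 0/255 = 0.000000
t(2,9) = 2.33 - 1.690·0.000000 = 2.330
Σt over all 10·11 pixels = 672521/4250 ≈ 158.2402353
V = pitch²·Σt = 0.83²·672521/4250 = 109.012

t(2,9)=2.330 V=109.012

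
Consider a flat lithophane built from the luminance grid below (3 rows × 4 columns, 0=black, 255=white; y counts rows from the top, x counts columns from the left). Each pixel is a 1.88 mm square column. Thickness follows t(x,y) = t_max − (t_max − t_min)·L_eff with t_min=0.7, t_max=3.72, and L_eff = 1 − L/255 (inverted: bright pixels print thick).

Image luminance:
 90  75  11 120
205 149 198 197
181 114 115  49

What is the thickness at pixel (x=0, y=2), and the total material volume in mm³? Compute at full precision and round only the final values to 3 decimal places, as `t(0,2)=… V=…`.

span = t_max - t_min = 3.72 - 0.7 = 3.020
L(0,2) = 181, L_eff = 1 - 181/255 = 0.290196 (inverted)
t(0,2) = 3.72 - 3.020·0.290196 = 2.844
Σt over all 3·4 pixels = 167102/6375 ≈ 26.2120784
V = pitch²·Σt = 1.88²·167102/6375 = 92.644

t(0,2)=2.844 V=92.644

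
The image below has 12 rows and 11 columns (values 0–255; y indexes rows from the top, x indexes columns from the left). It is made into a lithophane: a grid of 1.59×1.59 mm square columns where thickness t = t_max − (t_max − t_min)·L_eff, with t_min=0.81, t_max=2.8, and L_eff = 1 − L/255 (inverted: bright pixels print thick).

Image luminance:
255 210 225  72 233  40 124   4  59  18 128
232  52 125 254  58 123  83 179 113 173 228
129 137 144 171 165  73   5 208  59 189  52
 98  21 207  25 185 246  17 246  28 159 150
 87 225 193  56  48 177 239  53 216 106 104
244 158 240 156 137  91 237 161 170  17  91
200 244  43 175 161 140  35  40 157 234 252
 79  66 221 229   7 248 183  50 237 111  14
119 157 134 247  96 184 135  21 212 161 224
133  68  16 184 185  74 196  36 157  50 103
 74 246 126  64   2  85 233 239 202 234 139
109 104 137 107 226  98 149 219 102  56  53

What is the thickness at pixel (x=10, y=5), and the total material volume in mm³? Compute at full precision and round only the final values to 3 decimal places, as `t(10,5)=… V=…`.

span = t_max - t_min = 2.8 - 0.81 = 1.990
L(10,5) = 91, L_eff = 1 - 91/255 = 0.643137 (inverted)
t(10,5) = 2.8 - 1.990·0.643137 = 1.520
Σt over all 12·11 pixels = 629453/2550 ≈ 246.8443137
V = pitch²·Σt = 1.59²·629453/2550 = 624.047

t(10,5)=1.520 V=624.047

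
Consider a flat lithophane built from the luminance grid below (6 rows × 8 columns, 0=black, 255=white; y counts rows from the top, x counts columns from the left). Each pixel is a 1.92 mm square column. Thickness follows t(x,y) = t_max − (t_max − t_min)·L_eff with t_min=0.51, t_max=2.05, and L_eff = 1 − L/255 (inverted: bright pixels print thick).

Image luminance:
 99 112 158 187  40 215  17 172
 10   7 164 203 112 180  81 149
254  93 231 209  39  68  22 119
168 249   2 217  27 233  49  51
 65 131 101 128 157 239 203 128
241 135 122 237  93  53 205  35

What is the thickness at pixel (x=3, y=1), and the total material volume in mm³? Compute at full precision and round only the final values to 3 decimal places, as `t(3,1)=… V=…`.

t(3,1)=1.736 V=228.496

span = t_max - t_min = 2.05 - 0.51 = 1.540
L(3,1) = 203, L_eff = 1 - 203/255 = 0.203922 (inverted)
t(3,1) = 2.05 - 1.540·0.203922 = 1.736
Σt over all 6·8 pixels = 26343/425 ≈ 61.9835294
V = pitch²·Σt = 1.92²·26343/425 = 228.496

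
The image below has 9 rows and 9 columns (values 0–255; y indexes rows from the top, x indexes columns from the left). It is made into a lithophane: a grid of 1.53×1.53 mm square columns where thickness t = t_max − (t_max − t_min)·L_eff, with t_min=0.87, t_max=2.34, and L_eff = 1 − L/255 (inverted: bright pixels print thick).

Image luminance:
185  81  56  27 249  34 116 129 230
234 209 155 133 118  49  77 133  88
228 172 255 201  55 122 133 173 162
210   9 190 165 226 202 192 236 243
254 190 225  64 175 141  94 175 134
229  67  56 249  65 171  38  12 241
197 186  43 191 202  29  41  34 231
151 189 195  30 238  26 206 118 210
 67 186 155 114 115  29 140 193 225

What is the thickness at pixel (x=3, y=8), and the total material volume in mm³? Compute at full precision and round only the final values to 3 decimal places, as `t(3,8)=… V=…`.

span = t_max - t_min = 2.34 - 0.87 = 1.470
L(3,8) = 114, L_eff = 1 - 114/255 = 0.552941 (inverted)
t(3,8) = 2.34 - 1.470·0.552941 = 1.527
Σt over all 9·9 pixels = 138.482
V = pitch²·Σt = 1.53²·138.482 = 324.173

t(3,8)=1.527 V=324.173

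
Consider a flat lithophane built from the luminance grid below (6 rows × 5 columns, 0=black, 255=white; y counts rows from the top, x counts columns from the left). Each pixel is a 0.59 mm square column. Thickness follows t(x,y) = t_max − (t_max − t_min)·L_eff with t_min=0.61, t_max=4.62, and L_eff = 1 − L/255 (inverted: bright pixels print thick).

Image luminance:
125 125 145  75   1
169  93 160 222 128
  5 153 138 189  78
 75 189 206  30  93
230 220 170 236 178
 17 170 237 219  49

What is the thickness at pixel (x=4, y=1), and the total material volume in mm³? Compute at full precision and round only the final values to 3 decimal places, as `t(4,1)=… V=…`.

t(4,1)=2.623 V=28.951

span = t_max - t_min = 4.62 - 0.61 = 4.010
L(4,1) = 128, L_eff = 1 - 128/255 = 0.498039 (inverted)
t(4,1) = 4.62 - 4.010·0.498039 = 2.623
Σt over all 6·5 pixels = 28277/340 ≈ 83.1676471
V = pitch²·Σt = 0.59²·28277/340 = 28.951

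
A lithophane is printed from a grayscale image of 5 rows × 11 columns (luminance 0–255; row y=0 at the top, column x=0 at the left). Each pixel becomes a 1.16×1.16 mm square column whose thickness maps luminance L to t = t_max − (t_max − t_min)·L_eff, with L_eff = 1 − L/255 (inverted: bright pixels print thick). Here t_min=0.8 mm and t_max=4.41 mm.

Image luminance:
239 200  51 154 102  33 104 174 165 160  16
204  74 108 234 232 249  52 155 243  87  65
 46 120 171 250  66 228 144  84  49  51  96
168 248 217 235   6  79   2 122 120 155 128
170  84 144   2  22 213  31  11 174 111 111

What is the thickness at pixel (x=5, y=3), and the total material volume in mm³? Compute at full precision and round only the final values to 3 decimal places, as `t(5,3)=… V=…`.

t(5,3)=1.918 V=191.772

span = t_max - t_min = 4.41 - 0.8 = 3.610
L(5,3) = 79, L_eff = 1 - 79/255 = 0.690196 (inverted)
t(5,3) = 4.41 - 3.610·0.690196 = 1.918
Σt over all 5·11 pixels = 3634199/25500 ≈ 142.5176078
V = pitch²·Σt = 1.16²·3634199/25500 = 191.772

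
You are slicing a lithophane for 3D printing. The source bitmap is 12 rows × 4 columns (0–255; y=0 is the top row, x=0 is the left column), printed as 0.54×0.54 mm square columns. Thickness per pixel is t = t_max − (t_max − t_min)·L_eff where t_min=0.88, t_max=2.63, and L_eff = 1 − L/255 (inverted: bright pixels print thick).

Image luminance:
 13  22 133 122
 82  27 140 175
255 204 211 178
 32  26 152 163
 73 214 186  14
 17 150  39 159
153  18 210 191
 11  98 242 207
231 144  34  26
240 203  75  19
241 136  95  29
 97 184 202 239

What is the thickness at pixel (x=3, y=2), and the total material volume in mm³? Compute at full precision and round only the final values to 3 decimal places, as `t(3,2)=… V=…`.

t(3,2)=2.102 V=24.548

span = t_max - t_min = 2.63 - 0.88 = 1.750
L(3,2) = 178, L_eff = 1 - 178/255 = 0.301961 (inverted)
t(3,2) = 2.63 - 1.750·0.301961 = 2.102
Σt over all 12·4 pixels = 107336/1275 ≈ 84.1850980
V = pitch²·Σt = 0.54²·107336/1275 = 24.548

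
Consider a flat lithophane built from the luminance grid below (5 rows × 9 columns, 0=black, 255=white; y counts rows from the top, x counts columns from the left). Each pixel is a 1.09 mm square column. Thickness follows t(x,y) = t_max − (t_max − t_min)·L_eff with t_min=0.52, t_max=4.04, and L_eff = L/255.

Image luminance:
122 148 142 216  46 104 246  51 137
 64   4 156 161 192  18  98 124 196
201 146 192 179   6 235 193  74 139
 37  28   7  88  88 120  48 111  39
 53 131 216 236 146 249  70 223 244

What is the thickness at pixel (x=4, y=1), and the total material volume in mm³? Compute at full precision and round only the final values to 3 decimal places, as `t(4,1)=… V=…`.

t(4,1)=1.390 V=122.120

span = t_max - t_min = 4.04 - 0.52 = 3.520
L(4,1) = 192, L_eff = 192/255 = 0.752941
t(4,1) = 4.04 - 3.520·0.752941 = 1.390
Σt over all 5·9 pixels = 218421/2125 ≈ 102.7863529
V = pitch²·Σt = 1.09²·218421/2125 = 122.120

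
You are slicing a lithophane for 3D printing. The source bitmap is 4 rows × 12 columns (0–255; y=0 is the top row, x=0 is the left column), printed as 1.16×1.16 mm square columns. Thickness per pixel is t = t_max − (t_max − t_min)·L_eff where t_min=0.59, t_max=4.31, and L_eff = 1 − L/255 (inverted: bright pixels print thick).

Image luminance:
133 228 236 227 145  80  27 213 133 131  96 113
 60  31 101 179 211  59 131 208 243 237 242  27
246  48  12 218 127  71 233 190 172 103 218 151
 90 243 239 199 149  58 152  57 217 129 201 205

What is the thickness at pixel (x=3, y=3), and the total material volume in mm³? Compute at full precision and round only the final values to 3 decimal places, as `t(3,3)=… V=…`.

t(3,3)=3.493 V=179.816

span = t_max - t_min = 4.31 - 0.59 = 3.720
L(3,3) = 199, L_eff = 1 - 199/255 = 0.219608 (inverted)
t(3,3) = 4.31 - 3.720·0.219608 = 3.493
Σt over all 4·12 pixels = 283969/2125 ≈ 133.6324706
V = pitch²·Σt = 1.16²·283969/2125 = 179.816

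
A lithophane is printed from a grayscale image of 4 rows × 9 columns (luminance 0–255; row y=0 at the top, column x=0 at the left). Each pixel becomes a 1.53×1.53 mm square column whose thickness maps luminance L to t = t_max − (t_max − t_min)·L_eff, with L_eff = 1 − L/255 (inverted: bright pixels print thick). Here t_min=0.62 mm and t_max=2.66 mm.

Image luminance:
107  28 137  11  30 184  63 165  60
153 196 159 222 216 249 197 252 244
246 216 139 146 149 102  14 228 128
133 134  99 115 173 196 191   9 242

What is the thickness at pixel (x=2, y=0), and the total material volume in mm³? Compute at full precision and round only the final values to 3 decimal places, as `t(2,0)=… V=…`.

span = t_max - t_min = 2.66 - 0.62 = 2.040
L(2,0) = 137, L_eff = 1 - 137/255 = 0.462745 (inverted)
t(2,0) = 2.66 - 2.040·0.462745 = 1.716
Σt over all 4·9 pixels = 64.984
V = pitch²·Σt = 1.53²·64.984 = 152.121

t(2,0)=1.716 V=152.121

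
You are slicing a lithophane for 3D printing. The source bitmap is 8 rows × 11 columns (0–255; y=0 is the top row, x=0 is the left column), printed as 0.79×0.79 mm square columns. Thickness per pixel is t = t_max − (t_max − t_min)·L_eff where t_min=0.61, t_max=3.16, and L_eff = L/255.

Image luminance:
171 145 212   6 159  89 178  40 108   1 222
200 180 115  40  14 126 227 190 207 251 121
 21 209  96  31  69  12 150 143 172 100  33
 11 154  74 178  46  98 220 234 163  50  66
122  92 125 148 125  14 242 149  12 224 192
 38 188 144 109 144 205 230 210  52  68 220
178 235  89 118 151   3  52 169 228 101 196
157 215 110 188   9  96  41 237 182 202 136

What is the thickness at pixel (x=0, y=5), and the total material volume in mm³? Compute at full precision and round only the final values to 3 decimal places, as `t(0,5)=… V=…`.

t(0,5)=2.780 V=101.916

span = t_max - t_min = 3.16 - 0.61 = 2.550
L(0,5) = 38, L_eff = 38/255 = 0.149020
t(0,5) = 3.16 - 2.550·0.149020 = 2.780
Σt over all 8·11 pixels = 163.3
V = pitch²·Σt = 0.79²·163.3 = 101.916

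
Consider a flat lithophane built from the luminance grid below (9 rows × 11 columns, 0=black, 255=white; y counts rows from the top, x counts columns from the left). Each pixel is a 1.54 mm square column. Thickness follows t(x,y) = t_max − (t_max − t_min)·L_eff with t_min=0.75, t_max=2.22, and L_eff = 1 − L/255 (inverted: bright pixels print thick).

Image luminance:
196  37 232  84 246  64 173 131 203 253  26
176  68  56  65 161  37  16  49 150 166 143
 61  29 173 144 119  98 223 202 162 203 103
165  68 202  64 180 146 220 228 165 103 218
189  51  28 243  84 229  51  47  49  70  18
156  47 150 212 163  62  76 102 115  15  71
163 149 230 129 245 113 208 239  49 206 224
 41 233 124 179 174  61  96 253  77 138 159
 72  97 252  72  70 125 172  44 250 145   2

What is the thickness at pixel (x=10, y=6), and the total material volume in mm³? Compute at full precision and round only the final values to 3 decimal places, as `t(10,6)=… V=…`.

span = t_max - t_min = 2.22 - 0.75 = 1.470
L(10,6) = 224, L_eff = 1 - 224/255 = 0.121569 (inverted)
t(10,6) = 2.22 - 1.470·0.121569 = 2.041
Σt over all 9·11 pixels = 317362/2125 ≈ 149.3468235
V = pitch²·Σt = 1.54²·317362/2125 = 354.191

t(10,6)=2.041 V=354.191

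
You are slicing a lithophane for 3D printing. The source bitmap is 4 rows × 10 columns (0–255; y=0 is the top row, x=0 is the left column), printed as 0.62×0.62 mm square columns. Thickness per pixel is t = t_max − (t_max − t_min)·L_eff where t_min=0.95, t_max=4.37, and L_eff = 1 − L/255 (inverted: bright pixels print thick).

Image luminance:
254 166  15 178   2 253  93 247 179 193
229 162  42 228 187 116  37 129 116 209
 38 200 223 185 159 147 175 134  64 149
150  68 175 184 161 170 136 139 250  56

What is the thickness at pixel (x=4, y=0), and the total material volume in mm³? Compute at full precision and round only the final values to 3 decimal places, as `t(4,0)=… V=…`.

t(4,0)=0.977 V=45.530

span = t_max - t_min = 4.37 - 0.95 = 3.420
L(4,0) = 2, L_eff = 1 - 2/255 = 0.992157 (inverted)
t(4,0) = 4.37 - 3.420·0.992157 = 0.977
Σt over all 4·10 pixels = 251693/2125 ≈ 118.4437647
V = pitch²·Σt = 0.62²·251693/2125 = 45.530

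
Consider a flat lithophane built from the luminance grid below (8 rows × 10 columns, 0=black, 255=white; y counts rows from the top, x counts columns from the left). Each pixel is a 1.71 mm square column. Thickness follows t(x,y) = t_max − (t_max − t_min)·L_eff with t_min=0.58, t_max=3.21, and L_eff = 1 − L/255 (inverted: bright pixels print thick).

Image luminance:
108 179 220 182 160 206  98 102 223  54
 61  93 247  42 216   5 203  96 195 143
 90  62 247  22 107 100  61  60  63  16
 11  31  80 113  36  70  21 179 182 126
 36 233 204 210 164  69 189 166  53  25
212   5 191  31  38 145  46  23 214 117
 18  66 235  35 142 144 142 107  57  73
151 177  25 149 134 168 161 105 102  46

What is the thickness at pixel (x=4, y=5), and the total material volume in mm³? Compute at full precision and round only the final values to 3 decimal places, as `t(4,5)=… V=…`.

span = t_max - t_min = 3.21 - 0.58 = 2.630
L(4,5) = 38, L_eff = 1 - 38/255 = 0.850980 (inverted)
t(4,5) = 3.21 - 2.630·0.850980 = 0.972
Σt over all 8·10 pixels = 1790617/12750 ≈ 140.4405490
V = pitch²·Σt = 1.71²·1790617/12750 = 410.662

t(4,5)=0.972 V=410.662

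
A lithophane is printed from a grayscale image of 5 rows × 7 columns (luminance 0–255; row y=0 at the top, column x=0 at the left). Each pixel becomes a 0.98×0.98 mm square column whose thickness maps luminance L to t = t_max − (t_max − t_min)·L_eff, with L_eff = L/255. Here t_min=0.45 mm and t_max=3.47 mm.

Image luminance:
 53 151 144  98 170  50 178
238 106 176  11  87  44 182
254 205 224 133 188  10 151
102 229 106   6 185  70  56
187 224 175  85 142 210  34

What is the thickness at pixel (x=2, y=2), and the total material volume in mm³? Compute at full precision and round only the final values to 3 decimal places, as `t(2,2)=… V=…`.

span = t_max - t_min = 3.47 - 0.45 = 3.020
L(2,2) = 224, L_eff = 224/255 = 0.878431
t(2,2) = 3.47 - 3.020·0.878431 = 0.817
Σt over all 5·7 pixels = 1688447/25500 ≈ 66.2136078
V = pitch²·Σt = 0.98²·1688447/25500 = 63.592

t(2,2)=0.817 V=63.592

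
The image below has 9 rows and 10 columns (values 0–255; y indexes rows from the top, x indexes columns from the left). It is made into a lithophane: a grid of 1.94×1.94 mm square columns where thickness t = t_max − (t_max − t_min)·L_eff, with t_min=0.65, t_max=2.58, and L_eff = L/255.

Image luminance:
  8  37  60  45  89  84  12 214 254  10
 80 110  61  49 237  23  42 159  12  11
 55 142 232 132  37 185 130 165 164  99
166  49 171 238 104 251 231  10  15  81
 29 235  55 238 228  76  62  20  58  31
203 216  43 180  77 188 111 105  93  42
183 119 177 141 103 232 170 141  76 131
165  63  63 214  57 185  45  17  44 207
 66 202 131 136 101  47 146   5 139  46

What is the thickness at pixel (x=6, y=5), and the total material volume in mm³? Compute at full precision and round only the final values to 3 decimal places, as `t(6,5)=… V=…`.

span = t_max - t_min = 2.58 - 0.65 = 1.930
L(6,5) = 111, L_eff = 111/255 = 0.435294
t(6,5) = 2.58 - 1.930·0.435294 = 1.740
Σt over all 9·10 pixels = 993143/6375 ≈ 155.7871373
V = pitch²·Σt = 1.94²·993143/6375 = 586.320

t(6,5)=1.740 V=586.320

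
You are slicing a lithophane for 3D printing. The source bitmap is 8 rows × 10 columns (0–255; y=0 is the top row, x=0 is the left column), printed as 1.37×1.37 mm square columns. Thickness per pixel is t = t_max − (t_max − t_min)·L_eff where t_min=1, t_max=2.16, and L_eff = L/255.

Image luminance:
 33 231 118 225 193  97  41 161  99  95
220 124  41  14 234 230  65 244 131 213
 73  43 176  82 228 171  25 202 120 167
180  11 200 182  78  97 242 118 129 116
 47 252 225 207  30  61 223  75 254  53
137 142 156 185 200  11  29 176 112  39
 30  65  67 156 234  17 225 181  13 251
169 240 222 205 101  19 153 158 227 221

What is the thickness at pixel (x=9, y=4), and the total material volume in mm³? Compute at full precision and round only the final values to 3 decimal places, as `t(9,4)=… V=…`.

span = t_max - t_min = 2.16 - 1 = 1.160
L(9,4) = 53, L_eff = 53/255 = 0.207843
t(9,4) = 2.16 - 1.160·0.207843 = 1.919
Σt over all 8·10 pixels = 782107/6375 ≈ 122.6834510
V = pitch²·Σt = 1.37²·782107/6375 = 230.265

t(9,4)=1.919 V=230.265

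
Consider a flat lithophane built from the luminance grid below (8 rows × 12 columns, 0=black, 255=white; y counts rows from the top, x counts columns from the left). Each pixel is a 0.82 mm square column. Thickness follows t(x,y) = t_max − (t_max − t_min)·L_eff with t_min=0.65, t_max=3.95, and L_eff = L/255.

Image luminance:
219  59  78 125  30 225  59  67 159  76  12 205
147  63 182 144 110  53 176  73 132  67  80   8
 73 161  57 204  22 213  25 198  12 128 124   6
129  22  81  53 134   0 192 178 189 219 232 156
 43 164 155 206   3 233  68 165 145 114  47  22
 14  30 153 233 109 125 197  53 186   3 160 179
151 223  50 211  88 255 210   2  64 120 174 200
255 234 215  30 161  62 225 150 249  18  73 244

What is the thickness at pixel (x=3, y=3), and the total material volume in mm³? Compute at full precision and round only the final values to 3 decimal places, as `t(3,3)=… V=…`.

span = t_max - t_min = 3.95 - 0.65 = 3.300
L(3,3) = 53, L_eff = 53/255 = 0.207843
t(3,3) = 3.95 - 3.300·0.207843 = 3.264
Σt over all 8·12 pixels = 96106/425 ≈ 226.1317647
V = pitch²·Σt = 0.82²·96106/425 = 152.051

t(3,3)=3.264 V=152.051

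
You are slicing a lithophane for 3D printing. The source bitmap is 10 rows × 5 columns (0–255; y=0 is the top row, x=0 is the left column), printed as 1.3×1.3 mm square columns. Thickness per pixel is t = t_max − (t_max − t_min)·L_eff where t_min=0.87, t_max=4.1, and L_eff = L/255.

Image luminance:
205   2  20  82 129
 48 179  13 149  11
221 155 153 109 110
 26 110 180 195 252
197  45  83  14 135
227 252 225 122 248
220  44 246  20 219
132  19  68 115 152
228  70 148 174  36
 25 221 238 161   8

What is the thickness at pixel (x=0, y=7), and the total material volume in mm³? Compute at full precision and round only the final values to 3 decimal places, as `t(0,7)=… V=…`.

t(0,7)=2.428 V=208.570

span = t_max - t_min = 4.1 - 0.87 = 3.230
L(0,7) = 132, L_eff = 132/255 = 0.517647
t(0,7) = 4.1 - 3.230·0.517647 = 2.428
Σt over all 10·5 pixels = 123.414
V = pitch²·Σt = 1.3²·123.414 = 208.570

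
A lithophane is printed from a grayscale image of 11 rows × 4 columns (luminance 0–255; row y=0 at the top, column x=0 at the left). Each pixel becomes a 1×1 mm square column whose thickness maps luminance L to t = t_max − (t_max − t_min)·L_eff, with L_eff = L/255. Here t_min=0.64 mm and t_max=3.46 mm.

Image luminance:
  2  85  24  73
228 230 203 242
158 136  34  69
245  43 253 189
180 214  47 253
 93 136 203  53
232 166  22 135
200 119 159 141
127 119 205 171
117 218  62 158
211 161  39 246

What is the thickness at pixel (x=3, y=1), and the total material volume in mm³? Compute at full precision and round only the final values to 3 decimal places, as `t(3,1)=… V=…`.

span = t_max - t_min = 3.46 - 0.64 = 2.820
L(3,1) = 242, L_eff = 242/255 = 0.949020
t(3,1) = 3.46 - 2.820·0.949020 = 0.784
Σt over all 11·4 pixels = 346173/4250 ≈ 81.4524706
V = pitch²·Σt = 1²·346173/4250 = 81.452

t(3,1)=0.784 V=81.452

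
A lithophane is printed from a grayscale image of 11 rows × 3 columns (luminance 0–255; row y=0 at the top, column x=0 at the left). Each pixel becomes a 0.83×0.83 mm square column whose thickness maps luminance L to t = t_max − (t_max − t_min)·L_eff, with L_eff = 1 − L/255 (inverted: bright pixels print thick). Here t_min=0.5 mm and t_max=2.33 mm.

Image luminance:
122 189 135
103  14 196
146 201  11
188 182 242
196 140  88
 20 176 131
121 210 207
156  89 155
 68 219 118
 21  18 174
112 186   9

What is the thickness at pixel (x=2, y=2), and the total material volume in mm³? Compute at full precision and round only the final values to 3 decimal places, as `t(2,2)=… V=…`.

span = t_max - t_min = 2.33 - 0.5 = 1.830
L(2,2) = 11, L_eff = 1 - 11/255 = 0.956863 (inverted)
t(2,2) = 2.33 - 1.830·0.956863 = 0.579
Σt over all 11·3 pixels = 405173/8500 ≈ 47.6674118
V = pitch²·Σt = 0.83²·405173/8500 = 32.838

t(2,2)=0.579 V=32.838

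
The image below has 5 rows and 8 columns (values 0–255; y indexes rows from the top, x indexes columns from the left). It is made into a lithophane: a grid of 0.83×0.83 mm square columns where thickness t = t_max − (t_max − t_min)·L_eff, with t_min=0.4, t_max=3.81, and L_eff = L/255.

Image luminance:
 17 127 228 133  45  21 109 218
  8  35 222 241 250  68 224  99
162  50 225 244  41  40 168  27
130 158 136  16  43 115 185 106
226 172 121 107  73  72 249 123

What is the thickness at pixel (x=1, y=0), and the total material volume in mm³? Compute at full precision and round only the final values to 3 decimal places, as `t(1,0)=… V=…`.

t(1,0)=2.112 V=58.613

span = t_max - t_min = 3.81 - 0.4 = 3.410
L(1,0) = 127, L_eff = 127/255 = 0.498039
t(1,0) = 3.81 - 3.410·0.498039 = 2.112
Σt over all 5·8 pixels = 361601/4250 ≈ 85.0825882
V = pitch²·Σt = 0.83²·361601/4250 = 58.613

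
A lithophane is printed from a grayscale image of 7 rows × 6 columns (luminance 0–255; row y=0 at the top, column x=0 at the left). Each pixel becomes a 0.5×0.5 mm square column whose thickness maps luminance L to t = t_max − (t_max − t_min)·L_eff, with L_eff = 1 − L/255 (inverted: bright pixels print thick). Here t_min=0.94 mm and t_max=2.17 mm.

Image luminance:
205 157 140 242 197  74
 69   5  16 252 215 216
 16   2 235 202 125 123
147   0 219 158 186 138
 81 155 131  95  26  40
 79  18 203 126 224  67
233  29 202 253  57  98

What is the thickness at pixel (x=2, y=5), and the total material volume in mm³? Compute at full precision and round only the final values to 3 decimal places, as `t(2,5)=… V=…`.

span = t_max - t_min = 2.17 - 0.94 = 1.230
L(2,5) = 203, L_eff = 1 - 203/255 = 0.203922 (inverted)
t(2,5) = 2.17 - 1.230·0.203922 = 1.919
Σt over all 7·6 pixels = 139819/2125 ≈ 65.7971765
V = pitch²·Σt = 0.5²·139819/2125 = 16.449

t(2,5)=1.919 V=16.449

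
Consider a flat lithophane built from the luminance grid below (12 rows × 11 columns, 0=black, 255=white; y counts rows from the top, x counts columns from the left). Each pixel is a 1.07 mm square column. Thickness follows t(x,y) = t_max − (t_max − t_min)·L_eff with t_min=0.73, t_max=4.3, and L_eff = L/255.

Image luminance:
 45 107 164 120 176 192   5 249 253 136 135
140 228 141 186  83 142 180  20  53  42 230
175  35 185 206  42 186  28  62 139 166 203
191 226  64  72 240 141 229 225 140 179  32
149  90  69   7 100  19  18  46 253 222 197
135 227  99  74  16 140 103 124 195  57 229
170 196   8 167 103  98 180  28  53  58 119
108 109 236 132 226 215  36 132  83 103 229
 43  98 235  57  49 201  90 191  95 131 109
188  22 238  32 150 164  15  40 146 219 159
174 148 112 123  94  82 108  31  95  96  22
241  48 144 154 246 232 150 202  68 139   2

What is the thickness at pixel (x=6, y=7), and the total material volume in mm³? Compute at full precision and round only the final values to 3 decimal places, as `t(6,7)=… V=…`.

span = t_max - t_min = 4.3 - 0.73 = 3.570
L(6,7) = 36, L_eff = 36/255 = 0.141176
t(6,7) = 4.3 - 3.570·0.141176 = 3.796
Σt over all 12·11 pixels = 330.524
V = pitch²·Σt = 1.07²·330.524 = 378.417

t(6,7)=3.796 V=378.417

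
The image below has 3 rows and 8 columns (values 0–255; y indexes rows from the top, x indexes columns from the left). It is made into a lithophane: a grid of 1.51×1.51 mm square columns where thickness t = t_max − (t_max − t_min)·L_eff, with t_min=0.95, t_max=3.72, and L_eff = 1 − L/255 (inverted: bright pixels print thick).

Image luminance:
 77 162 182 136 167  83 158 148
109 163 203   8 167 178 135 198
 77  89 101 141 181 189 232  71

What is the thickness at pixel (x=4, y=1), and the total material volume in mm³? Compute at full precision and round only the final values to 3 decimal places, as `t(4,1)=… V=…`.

t(4,1)=2.764 V=135.083

span = t_max - t_min = 3.72 - 0.95 = 2.770
L(4,1) = 167, L_eff = 1 - 167/255 = 0.345098 (inverted)
t(4,1) = 3.72 - 2.770·0.345098 = 2.764
Σt over all 3·8 pixels = 302147/5100 ≈ 59.2445098
V = pitch²·Σt = 1.51²·302147/5100 = 135.083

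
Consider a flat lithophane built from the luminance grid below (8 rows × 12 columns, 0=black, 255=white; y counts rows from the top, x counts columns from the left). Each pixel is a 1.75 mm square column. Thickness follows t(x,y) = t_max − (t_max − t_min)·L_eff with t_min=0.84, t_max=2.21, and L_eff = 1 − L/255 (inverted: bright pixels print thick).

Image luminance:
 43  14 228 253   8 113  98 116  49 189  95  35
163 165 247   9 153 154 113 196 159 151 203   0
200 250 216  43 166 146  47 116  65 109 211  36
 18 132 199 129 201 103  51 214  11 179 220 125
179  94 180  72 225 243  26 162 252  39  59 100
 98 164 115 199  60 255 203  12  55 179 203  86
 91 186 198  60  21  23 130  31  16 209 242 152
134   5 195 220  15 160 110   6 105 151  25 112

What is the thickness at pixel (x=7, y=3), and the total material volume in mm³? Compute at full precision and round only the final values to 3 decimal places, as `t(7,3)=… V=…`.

t(7,3)=1.990 V=444.368

span = t_max - t_min = 2.21 - 0.84 = 1.370
L(7,3) = 214, L_eff = 1 - 214/255 = 0.160784 (inverted)
t(7,3) = 2.21 - 1.370·0.160784 = 1.990
Σt over all 8·12 pixels = 1850023/12750 ≈ 145.0998431
V = pitch²·Σt = 1.75²·1850023/12750 = 444.368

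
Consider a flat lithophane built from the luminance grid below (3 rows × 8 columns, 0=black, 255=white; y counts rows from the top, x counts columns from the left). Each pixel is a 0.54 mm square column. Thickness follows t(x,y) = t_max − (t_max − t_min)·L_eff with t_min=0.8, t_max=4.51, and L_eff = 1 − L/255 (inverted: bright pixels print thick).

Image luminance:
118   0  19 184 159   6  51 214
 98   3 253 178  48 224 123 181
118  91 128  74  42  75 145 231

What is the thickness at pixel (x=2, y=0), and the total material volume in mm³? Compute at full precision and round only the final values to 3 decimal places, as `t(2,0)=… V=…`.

t(2,0)=1.076 V=17.321

span = t_max - t_min = 4.51 - 0.8 = 3.710
L(2,0) = 19, L_eff = 1 - 19/255 = 0.925490 (inverted)
t(2,0) = 4.51 - 3.710·0.925490 = 1.076
Σt over all 3·8 pixels = 504891/8500 ≈ 59.3989412
V = pitch²·Σt = 0.54²·504891/8500 = 17.321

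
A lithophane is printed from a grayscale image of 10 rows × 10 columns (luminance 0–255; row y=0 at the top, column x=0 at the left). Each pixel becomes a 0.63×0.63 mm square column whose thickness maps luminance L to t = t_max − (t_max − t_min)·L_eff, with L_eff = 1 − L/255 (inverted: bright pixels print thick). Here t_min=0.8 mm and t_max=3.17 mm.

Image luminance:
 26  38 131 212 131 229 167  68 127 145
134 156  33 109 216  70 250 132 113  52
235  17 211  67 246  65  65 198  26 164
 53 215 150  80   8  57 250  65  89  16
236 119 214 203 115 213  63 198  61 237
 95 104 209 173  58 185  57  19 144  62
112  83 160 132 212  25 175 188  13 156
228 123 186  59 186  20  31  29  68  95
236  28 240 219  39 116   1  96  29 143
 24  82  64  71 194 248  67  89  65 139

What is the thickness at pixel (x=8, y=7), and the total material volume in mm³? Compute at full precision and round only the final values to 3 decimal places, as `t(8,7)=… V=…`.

span = t_max - t_min = 3.17 - 0.8 = 2.370
L(8,7) = 68, L_eff = 1 - 68/255 = 0.733333 (inverted)
t(8,7) = 3.17 - 2.370·0.733333 = 1.432
Σt over all 10·10 pixels = 408027/2125 ≈ 192.0127059
V = pitch²·Σt = 0.63²·408027/2125 = 76.210

t(8,7)=1.432 V=76.210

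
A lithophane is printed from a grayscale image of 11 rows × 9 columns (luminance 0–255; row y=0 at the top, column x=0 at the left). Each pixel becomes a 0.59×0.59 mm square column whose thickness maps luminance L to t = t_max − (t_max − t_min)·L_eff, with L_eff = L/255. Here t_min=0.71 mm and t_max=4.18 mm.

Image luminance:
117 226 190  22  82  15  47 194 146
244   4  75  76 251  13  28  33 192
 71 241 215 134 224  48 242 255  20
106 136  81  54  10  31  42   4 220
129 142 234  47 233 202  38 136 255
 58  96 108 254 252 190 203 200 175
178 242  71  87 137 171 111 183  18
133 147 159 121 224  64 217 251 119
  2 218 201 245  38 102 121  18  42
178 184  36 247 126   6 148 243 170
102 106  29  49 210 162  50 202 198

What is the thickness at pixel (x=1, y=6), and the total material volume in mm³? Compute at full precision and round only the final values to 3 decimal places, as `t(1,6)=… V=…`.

span = t_max - t_min = 4.18 - 0.71 = 3.470
L(1,6) = 242, L_eff = 242/255 = 0.949020
t(1,6) = 4.18 - 3.470·0.949020 = 0.887
Σt over all 11·9 pixels = 235.462
V = pitch²·Σt = 0.59²·235.462 = 81.964

t(1,6)=0.887 V=81.964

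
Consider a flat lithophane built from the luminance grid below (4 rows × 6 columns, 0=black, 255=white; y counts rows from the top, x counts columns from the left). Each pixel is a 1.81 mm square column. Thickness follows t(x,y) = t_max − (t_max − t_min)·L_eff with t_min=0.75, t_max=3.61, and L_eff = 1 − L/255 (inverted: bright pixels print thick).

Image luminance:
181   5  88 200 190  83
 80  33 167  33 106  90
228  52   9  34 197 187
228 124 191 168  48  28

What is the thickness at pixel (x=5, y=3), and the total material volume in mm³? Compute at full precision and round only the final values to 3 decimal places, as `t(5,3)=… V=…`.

span = t_max - t_min = 3.61 - 0.75 = 2.860
L(5,3) = 28, L_eff = 1 - 28/255 = 0.890196 (inverted)
t(5,3) = 3.61 - 2.860·0.890196 = 1.064
Σt over all 4·6 pixels = 2491/51 ≈ 48.8431373
V = pitch²·Σt = 1.81²·2491/51 = 160.015

t(5,3)=1.064 V=160.015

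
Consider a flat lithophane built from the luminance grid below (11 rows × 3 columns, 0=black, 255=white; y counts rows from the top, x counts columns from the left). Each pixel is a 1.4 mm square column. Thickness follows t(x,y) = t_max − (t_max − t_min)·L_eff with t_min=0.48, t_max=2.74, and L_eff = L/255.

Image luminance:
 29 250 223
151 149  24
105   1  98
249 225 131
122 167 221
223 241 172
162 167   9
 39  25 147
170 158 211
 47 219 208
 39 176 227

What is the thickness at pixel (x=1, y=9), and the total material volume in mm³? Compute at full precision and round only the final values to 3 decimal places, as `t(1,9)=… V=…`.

span = t_max - t_min = 2.74 - 0.48 = 2.260
L(1,9) = 219, L_eff = 219/255 = 0.858824
t(1,9) = 2.74 - 2.260·0.858824 = 0.799
Σt over all 11·3 pixels = 4081/85 ≈ 48.0117647
V = pitch²·Σt = 1.4²·4081/85 = 94.103

t(1,9)=0.799 V=94.103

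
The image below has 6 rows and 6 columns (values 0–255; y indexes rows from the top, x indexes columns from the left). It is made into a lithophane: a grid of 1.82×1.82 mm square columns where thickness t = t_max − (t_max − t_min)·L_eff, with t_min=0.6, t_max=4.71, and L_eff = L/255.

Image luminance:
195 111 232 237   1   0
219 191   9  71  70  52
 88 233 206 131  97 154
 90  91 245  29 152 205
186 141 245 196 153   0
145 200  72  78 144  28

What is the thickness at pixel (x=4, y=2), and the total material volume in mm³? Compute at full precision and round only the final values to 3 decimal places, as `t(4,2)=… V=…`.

t(4,2)=3.147 V=310.887

span = t_max - t_min = 4.71 - 0.6 = 4.110
L(4,2) = 97, L_eff = 97/255 = 0.380392
t(4,2) = 4.71 - 4.110·0.380392 = 3.147
Σt over all 6·6 pixels = 797771/8500 ≈ 93.8554118
V = pitch²·Σt = 1.82²·797771/8500 = 310.887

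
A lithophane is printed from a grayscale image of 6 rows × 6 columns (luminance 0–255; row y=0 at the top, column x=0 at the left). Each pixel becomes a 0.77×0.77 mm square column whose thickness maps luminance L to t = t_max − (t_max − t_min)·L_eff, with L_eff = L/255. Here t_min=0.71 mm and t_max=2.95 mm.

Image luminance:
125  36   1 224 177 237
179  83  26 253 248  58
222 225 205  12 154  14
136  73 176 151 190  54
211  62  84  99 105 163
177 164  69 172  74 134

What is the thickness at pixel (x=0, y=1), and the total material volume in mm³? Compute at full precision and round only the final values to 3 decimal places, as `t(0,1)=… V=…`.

t(0,1)=1.378 V=38.107

span = t_max - t_min = 2.95 - 0.71 = 2.240
L(0,1) = 179, L_eff = 179/255 = 0.701961
t(0,1) = 2.95 - 2.240·0.701961 = 1.378
Σt over all 6·6 pixels = 136579/2125 ≈ 64.2724706
V = pitch²·Σt = 0.77²·136579/2125 = 38.107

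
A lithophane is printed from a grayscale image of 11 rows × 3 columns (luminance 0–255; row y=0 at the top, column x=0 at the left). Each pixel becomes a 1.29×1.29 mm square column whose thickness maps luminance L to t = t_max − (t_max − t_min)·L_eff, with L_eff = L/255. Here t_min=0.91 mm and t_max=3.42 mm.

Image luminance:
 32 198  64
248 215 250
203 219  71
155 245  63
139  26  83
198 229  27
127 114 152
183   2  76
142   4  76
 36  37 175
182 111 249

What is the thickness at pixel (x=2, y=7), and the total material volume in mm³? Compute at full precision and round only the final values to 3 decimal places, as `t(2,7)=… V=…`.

span = t_max - t_min = 3.42 - 0.91 = 2.510
L(2,7) = 76, L_eff = 76/255 = 0.298039
t(2,7) = 3.42 - 2.510·0.298039 = 2.672
Σt over all 11·3 pixels = 1790849/25500 ≈ 70.2293725
V = pitch²·Σt = 1.29²·1790849/25500 = 116.869

t(2,7)=2.672 V=116.869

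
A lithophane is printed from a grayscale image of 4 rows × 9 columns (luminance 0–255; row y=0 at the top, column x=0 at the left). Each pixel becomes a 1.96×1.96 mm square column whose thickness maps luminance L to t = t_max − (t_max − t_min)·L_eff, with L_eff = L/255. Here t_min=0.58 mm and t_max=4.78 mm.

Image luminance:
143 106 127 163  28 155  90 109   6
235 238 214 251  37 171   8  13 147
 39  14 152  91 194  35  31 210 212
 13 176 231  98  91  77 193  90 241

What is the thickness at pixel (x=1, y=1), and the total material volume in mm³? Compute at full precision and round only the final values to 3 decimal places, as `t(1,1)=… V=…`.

t(1,1)=0.860 V=380.825

span = t_max - t_min = 4.78 - 0.58 = 4.200
L(1,1) = 238, L_eff = 238/255 = 0.933333
t(1,1) = 4.78 - 4.200·0.933333 = 0.860
Σt over all 4·9 pixels = 42131/425 ≈ 99.1317647
V = pitch²·Σt = 1.96²·42131/425 = 380.825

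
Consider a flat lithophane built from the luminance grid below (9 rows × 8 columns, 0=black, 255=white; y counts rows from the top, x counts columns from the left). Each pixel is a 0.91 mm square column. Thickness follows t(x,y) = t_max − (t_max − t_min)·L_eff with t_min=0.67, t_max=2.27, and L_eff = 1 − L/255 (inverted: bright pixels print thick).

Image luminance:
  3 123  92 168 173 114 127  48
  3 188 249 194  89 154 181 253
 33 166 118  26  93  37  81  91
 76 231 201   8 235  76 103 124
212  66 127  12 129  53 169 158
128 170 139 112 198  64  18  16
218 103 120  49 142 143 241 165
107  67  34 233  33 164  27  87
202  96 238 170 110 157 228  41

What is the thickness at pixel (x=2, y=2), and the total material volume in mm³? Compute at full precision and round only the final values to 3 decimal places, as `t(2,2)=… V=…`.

t(2,2)=1.410 V=85.692

span = t_max - t_min = 2.27 - 0.67 = 1.600
L(2,2) = 118, L_eff = 1 - 118/255 = 0.537255 (inverted)
t(2,2) = 2.27 - 1.600·0.537255 = 1.410
Σt over all 9·8 pixels = 131938/1275 ≈ 103.4807843
V = pitch²·Σt = 0.91²·131938/1275 = 85.692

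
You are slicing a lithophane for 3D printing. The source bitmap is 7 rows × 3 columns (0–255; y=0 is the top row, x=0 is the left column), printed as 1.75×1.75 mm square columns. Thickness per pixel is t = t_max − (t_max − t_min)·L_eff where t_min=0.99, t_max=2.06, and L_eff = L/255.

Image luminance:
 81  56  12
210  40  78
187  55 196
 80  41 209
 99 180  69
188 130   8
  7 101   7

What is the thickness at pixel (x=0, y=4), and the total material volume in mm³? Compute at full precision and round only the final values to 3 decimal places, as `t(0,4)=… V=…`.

span = t_max - t_min = 2.06 - 0.99 = 1.070
L(0,4) = 99, L_eff = 99/255 = 0.388235
t(0,4) = 2.06 - 1.070·0.388235 = 1.645
Σt over all 7·3 pixels = 73791/2125 ≈ 34.7251765
V = pitch²·Σt = 1.75²·73791/2125 = 106.346

t(0,4)=1.645 V=106.346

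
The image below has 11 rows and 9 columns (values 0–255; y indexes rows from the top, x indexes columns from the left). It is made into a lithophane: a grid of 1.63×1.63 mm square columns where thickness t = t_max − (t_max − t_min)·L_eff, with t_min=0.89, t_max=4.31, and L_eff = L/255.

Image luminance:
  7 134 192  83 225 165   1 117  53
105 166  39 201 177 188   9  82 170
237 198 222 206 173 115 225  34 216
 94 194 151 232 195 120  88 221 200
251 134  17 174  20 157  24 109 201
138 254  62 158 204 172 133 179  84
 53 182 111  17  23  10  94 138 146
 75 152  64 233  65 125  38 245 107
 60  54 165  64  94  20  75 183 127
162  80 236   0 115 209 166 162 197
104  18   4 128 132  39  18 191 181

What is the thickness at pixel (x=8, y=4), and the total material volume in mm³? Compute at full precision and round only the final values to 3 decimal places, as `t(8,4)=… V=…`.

t(8,4)=1.614 V=685.828

span = t_max - t_min = 4.31 - 0.89 = 3.420
L(8,4) = 201, L_eff = 201/255 = 0.788235
t(8,4) = 4.31 - 3.420·0.788235 = 1.614
Σt over all 11·9 pixels = 2194113/8500 ≈ 258.1309412
V = pitch²·Σt = 1.63²·2194113/8500 = 685.828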